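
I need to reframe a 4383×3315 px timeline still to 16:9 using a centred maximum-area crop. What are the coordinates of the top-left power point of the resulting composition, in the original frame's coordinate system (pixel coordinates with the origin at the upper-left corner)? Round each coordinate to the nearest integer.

4383/3315 < 16/9, so the 16:9 crop keeps the full width 4383 and trims height to 4383 × 9/16 = 2465.44 px.
Top offset = (3315 − 2465.44)/2 = 424.78 px; left offset = 0.
Top-left is one-third across and one-third down within the crop:
x = 0.00 + 1 × 4383.00/3 ≈ 1461; y = 424.78 + 1 × 2465.44/3 ≈ 1247.

x = 1461 px, y = 1247 px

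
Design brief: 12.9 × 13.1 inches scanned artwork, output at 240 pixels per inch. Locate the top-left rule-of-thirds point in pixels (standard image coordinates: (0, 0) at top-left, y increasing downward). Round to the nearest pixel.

In pixels the canvas is 12.9 × 240 = 3096 wide and 13.1 × 240 = 3144 tall.
The top-left point is one-third across and one-third down:
x = 1 × 3096/3 ≈ 1032; y = 1 × 3144/3 ≈ 1048.

(1032, 1048)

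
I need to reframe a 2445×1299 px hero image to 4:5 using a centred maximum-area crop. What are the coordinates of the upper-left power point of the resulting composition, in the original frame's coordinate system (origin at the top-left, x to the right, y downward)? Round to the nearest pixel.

2445/1299 > 4/5, so the 4:5 crop keeps the full height 1299 and trims width to 1299 × 4/5 = 1039.20 px.
Left offset = (2445 − 1039.20)/2 = 702.90 px; top offset = 0.
Upper-left is one-third across and one-third down within the crop:
x = 702.90 + 1 × 1039.20/3 ≈ 1049; y = 0.00 + 1 × 1299.00/3 ≈ 433.

(1049, 433)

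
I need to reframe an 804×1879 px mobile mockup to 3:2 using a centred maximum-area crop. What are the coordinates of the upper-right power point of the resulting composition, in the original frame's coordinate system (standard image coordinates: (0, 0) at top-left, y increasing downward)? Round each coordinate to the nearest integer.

804/1879 < 3/2, so the 3:2 crop keeps the full width 804 and trims height to 804 × 2/3 = 536.00 px.
Top offset = (1879 − 536.00)/2 = 671.50 px; left offset = 0.
Upper-right is two-thirds across and one-third down within the crop:
x = 0.00 + 2 × 804.00/3 ≈ 536; y = 671.50 + 1 × 536.00/3 ≈ 850.

(536, 850)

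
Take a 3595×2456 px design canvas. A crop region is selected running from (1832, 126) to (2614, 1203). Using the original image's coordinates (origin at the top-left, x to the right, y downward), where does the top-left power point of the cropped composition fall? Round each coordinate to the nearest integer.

Crop width = 2614 − 1832 = 782 px; one third is 260.67 px.
Crop height = 1203 − 126 = 1077 px; one third is 359.00 px.
The top-left point is one-third across and one-third down within the crop:
x = 1832 + 1 × 260.67 ≈ 2093; y = 126 + 1 × 359.00 ≈ 485.

(2093, 485)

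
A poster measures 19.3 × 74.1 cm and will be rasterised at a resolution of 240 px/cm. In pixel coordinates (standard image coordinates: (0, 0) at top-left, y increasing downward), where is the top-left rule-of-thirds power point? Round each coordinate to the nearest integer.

x = 1544 px, y = 5928 px

In pixels the canvas is 19.3 × 240 = 4632 wide and 74.1 × 240 = 17784 tall.
The top-left point is one-third across and one-third down:
x = 1 × 4632/3 ≈ 1544; y = 1 × 17784/3 ≈ 5928.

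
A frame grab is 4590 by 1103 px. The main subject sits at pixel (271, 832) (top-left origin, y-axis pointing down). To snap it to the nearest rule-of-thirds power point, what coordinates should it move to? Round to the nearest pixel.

Third lines: x ∈ {1530, 3060}, y ∈ {368, 735}.
271 is closer to x = 1530; 832 is closer to y = 735.
So the nearest intersection is the lower-left power point.

(1530, 735)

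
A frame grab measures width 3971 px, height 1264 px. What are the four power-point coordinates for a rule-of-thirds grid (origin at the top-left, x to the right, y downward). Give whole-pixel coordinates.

One third of 3971 is 1323.67; one third of 1264 is 421.33.
Vertical third lines at x = 1324 and x = 2647; horizontal third lines at y = 421 and y = 843.

(1324, 421), (2647, 421), (1324, 843), (2647, 843)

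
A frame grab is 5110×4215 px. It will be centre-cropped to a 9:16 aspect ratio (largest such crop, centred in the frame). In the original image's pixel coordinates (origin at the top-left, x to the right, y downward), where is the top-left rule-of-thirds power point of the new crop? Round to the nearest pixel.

x = 2160 px, y = 1405 px

5110/4215 > 9/16, so the 9:16 crop keeps the full height 4215 and trims width to 4215 × 9/16 = 2370.94 px.
Left offset = (5110 − 2370.94)/2 = 1369.53 px; top offset = 0.
Top-left is one-third across and one-third down within the crop:
x = 1369.53 + 1 × 2370.94/3 ≈ 2160; y = 0.00 + 1 × 4215.00/3 ≈ 1405.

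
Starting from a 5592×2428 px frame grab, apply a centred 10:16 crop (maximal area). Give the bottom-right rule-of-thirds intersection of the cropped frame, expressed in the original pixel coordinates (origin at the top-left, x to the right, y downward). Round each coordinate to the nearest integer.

x = 3049 px, y = 1619 px

5592/2428 > 10/16, so the 10:16 crop keeps the full height 2428 and trims width to 2428 × 10/16 = 1517.50 px.
Left offset = (5592 − 1517.50)/2 = 2037.25 px; top offset = 0.
Bottom-right is two-thirds across and two-thirds down within the crop:
x = 2037.25 + 2 × 1517.50/3 ≈ 3049; y = 0.00 + 2 × 2428.00/3 ≈ 1619.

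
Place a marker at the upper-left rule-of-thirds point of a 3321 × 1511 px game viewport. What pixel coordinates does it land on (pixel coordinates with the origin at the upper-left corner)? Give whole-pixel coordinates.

The upper-left point sits one-third of the way across and one-third of the way down.
x = 1 × 3321/3 ≈ 1107; y = 1 × 1511/3 ≈ 504.

(1107, 504)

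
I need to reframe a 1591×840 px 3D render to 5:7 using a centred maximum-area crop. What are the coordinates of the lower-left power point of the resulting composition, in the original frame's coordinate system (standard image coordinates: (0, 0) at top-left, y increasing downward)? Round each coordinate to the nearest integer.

x = 696 px, y = 560 px

1591/840 > 5/7, so the 5:7 crop keeps the full height 840 and trims width to 840 × 5/7 = 600.00 px.
Left offset = (1591 − 600.00)/2 = 495.50 px; top offset = 0.
Lower-left is one-third across and two-thirds down within the crop:
x = 495.50 + 1 × 600.00/3 ≈ 696; y = 0.00 + 2 × 840.00/3 ≈ 560.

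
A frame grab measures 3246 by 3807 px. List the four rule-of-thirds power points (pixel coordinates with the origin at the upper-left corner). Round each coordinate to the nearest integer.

(1082, 1269), (2164, 1269), (1082, 2538), (2164, 2538)

One third of 3246 is 1082; one third of 3807 is 1269.
Vertical third lines at x = 1082 and x = 2164; horizontal third lines at y = 1269 and y = 2538.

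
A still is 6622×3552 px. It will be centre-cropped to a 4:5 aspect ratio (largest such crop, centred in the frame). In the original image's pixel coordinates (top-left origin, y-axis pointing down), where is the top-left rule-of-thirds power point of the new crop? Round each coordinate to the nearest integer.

(2837, 1184)

6622/3552 > 4/5, so the 4:5 crop keeps the full height 3552 and trims width to 3552 × 4/5 = 2841.60 px.
Left offset = (6622 − 2841.60)/2 = 1890.20 px; top offset = 0.
Top-left is one-third across and one-third down within the crop:
x = 1890.20 + 1 × 2841.60/3 ≈ 2837; y = 0.00 + 1 × 3552.00/3 ≈ 1184.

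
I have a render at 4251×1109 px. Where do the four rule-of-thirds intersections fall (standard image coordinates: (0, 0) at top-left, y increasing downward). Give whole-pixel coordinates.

One third of 4251 is 1417; one third of 1109 is 369.67.
Vertical third lines at x = 1417 and x = 2834; horizontal third lines at y = 370 and y = 739.

(1417, 370), (2834, 370), (1417, 739), (2834, 739)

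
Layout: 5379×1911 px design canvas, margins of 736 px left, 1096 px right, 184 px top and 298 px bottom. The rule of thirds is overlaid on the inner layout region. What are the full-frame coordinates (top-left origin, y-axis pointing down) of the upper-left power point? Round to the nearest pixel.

Content width = 5379 − 736 − 1096 = 3547 px; content height = 1911 − 184 − 298 = 1429 px.
Upper-left is one-third across and one-third down within the inner layout region.
x = 736 + 1 × 3547/3 = 736 + 1182.33 ≈ 1918
y = 184 + 1 × 1429/3 = 184 + 476.33 ≈ 660

x = 1918 px, y = 660 px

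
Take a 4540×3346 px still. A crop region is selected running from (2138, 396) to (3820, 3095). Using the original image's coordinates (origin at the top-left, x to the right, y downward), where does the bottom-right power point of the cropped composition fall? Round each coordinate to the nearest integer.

x = 3259 px, y = 2195 px

Crop width = 3820 − 2138 = 1682 px; one third is 560.67 px.
Crop height = 3095 − 396 = 2699 px; one third is 899.67 px.
The bottom-right point is two-thirds across and two-thirds down within the crop:
x = 2138 + 2 × 560.67 ≈ 3259; y = 396 + 2 × 899.67 ≈ 2195.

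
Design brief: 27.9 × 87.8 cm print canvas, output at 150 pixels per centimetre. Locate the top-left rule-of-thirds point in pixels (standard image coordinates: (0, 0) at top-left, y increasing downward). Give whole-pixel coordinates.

In pixels the canvas is 27.9 × 150 = 4185 wide and 87.8 × 150 = 13170 tall.
The top-left point is one-third across and one-third down:
x = 1 × 4185/3 ≈ 1395; y = 1 × 13170/3 ≈ 4390.

(1395, 4390)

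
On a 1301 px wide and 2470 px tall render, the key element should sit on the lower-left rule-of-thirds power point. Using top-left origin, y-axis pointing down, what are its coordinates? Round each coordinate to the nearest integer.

The lower-left point sits one-third of the way across and two-thirds of the way down.
x = 1 × 1301/3 ≈ 434; y = 2 × 2470/3 ≈ 1647.

x = 434 px, y = 1647 px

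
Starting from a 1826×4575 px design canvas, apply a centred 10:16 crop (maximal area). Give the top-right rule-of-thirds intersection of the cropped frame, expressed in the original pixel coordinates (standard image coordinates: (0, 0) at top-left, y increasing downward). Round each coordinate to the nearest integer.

1826/4575 < 10/16, so the 10:16 crop keeps the full width 1826 and trims height to 1826 × 16/10 = 2921.60 px.
Top offset = (4575 − 2921.60)/2 = 826.70 px; left offset = 0.
Top-right is two-thirds across and one-third down within the crop:
x = 0.00 + 2 × 1826.00/3 ≈ 1217; y = 826.70 + 1 × 2921.60/3 ≈ 1801.

(1217, 1801)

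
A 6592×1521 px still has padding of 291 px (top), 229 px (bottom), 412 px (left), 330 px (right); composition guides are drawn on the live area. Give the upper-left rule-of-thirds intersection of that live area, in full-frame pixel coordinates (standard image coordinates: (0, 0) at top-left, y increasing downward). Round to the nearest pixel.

(2362, 625)

Content width = 6592 − 412 − 330 = 5850 px; content height = 1521 − 291 − 229 = 1001 px.
Upper-left is one-third across and one-third down within the live area.
x = 412 + 1 × 5850/3 = 412 + 1950.00 ≈ 2362
y = 291 + 1 × 1001/3 = 291 + 333.67 ≈ 625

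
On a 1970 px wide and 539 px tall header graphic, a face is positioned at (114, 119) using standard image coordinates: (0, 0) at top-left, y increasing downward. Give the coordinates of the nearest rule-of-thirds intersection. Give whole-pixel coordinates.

Third lines: x ∈ {657, 1313}, y ∈ {180, 359}.
114 is closer to x = 657; 119 is closer to y = 180.
So the nearest intersection is the upper-left power point.

x = 657 px, y = 180 px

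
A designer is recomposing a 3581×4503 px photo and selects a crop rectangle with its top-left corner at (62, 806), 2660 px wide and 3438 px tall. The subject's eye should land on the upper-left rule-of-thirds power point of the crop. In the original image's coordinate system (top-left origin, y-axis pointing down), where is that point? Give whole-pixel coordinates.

x = 949 px, y = 1952 px

One third of the crop width 2660 is 886.67 px.
One third of the crop height 3438 is 1146.00 px.
The upper-left point is one-third across and one-third down within the crop:
x = 62 + 1 × 886.67 ≈ 949; y = 806 + 1 × 1146.00 ≈ 1952.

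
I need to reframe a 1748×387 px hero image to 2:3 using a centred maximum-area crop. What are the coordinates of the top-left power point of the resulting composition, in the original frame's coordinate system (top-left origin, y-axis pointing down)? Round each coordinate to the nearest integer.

(831, 129)

1748/387 > 2/3, so the 2:3 crop keeps the full height 387 and trims width to 387 × 2/3 = 258.00 px.
Left offset = (1748 − 258.00)/2 = 745.00 px; top offset = 0.
Top-left is one-third across and one-third down within the crop:
x = 745.00 + 1 × 258.00/3 ≈ 831; y = 0.00 + 1 × 387.00/3 ≈ 129.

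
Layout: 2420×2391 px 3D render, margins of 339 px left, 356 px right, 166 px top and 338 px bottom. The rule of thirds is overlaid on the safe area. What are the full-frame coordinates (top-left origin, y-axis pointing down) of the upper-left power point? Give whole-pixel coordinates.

x = 914 px, y = 795 px

Content width = 2420 − 339 − 356 = 1725 px; content height = 2391 − 166 − 338 = 1887 px.
Upper-left is one-third across and one-third down within the safe area.
x = 339 + 1 × 1725/3 = 339 + 575.00 ≈ 914
y = 166 + 1 × 1887/3 = 166 + 629.00 ≈ 795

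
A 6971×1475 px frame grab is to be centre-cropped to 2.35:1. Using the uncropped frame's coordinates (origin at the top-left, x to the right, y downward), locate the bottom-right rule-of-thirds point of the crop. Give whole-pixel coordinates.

6971/1475 > 2.35/1, so the 2.35:1 crop keeps the full height 1475 and trims width to 1475 × 2.35/1 = 3466.25 px.
Left offset = (6971 − 3466.25)/2 = 1752.38 px; top offset = 0.
Bottom-right is two-thirds across and two-thirds down within the crop:
x = 1752.38 + 2 × 3466.25/3 ≈ 4063; y = 0.00 + 2 × 1475.00/3 ≈ 983.

(4063, 983)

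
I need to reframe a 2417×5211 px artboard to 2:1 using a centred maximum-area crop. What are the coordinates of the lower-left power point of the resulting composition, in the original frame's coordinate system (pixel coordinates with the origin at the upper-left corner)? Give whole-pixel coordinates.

2417/5211 < 2/1, so the 2:1 crop keeps the full width 2417 and trims height to 2417 × 1/2 = 1208.50 px.
Top offset = (5211 − 1208.50)/2 = 2001.25 px; left offset = 0.
Lower-left is one-third across and two-thirds down within the crop:
x = 0.00 + 1 × 2417.00/3 ≈ 806; y = 2001.25 + 2 × 1208.50/3 ≈ 2807.

(806, 2807)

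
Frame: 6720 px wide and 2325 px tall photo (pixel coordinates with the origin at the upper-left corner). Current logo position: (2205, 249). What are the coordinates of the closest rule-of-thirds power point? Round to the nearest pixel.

Third lines: x ∈ {2240, 4480}, y ∈ {775, 1550}.
2205 is closer to x = 2240; 249 is closer to y = 775.
So the nearest intersection is the upper-left power point.

x = 2240 px, y = 775 px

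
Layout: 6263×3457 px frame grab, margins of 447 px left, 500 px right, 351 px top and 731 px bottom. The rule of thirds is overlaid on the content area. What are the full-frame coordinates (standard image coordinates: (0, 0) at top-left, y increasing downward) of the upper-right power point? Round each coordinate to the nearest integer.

(3991, 1143)

Content width = 6263 − 447 − 500 = 5316 px; content height = 3457 − 351 − 731 = 2375 px.
Upper-right is two-thirds across and one-third down within the content area.
x = 447 + 2 × 5316/3 = 447 + 3544.00 ≈ 3991
y = 351 + 1 × 2375/3 = 351 + 791.67 ≈ 1143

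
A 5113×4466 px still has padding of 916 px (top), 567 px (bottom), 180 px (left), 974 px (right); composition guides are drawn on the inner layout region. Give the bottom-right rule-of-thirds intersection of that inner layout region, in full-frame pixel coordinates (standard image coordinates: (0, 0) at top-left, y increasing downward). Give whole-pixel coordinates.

Content width = 5113 − 180 − 974 = 3959 px; content height = 4466 − 916 − 567 = 2983 px.
Bottom-right is two-thirds across and two-thirds down within the inner layout region.
x = 180 + 2 × 3959/3 = 180 + 2639.33 ≈ 2819
y = 916 + 2 × 2983/3 = 916 + 1988.67 ≈ 2905

(2819, 2905)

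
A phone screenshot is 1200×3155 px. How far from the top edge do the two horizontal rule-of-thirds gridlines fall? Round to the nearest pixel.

3155 / 3 = 1051.67, so the horizontal lines sit at one and two thirds of 3155.

1052 px and 2103 px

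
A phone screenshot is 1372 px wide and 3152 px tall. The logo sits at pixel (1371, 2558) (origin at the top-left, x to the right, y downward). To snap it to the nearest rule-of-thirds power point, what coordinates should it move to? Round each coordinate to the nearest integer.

Third lines: x ∈ {457, 915}, y ∈ {1051, 2101}.
1371 is closer to x = 915; 2558 is closer to y = 2101.
So the nearest intersection is the lower-right power point.

(915, 2101)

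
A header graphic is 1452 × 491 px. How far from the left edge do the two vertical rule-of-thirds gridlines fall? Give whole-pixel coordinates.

1452 / 3 = 484, so the vertical lines sit at one and two thirds of 1452.

484 px and 968 px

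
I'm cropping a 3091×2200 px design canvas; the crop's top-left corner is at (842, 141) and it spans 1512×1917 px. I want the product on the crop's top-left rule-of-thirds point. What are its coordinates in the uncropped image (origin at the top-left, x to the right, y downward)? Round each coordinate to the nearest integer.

One third of the crop width 1512 is 504.00 px.
One third of the crop height 1917 is 639.00 px.
The top-left point is one-third across and one-third down within the crop:
x = 842 + 1 × 504.00 ≈ 1346; y = 141 + 1 × 639.00 ≈ 780.

(1346, 780)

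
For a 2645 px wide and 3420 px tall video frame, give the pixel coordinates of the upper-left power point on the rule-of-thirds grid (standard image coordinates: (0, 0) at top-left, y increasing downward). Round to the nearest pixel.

x = 882 px, y = 1140 px

The upper-left point sits one-third of the way across and one-third of the way down.
x = 1 × 2645/3 ≈ 882; y = 1 × 3420/3 ≈ 1140.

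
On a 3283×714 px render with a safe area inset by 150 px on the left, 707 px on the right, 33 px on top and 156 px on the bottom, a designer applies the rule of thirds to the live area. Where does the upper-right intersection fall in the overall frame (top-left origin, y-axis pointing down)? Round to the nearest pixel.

Content width = 3283 − 150 − 707 = 2426 px; content height = 714 − 33 − 156 = 525 px.
Upper-right is two-thirds across and one-third down within the live area.
x = 150 + 2 × 2426/3 = 150 + 1617.33 ≈ 1767
y = 33 + 1 × 525/3 = 33 + 175.00 ≈ 208

(1767, 208)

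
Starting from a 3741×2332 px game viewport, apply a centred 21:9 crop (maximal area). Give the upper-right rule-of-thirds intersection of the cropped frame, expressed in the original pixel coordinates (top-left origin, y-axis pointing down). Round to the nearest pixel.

x = 2494 px, y = 899 px

3741/2332 < 21/9, so the 21:9 crop keeps the full width 3741 and trims height to 3741 × 9/21 = 1603.29 px.
Top offset = (2332 − 1603.29)/2 = 364.36 px; left offset = 0.
Upper-right is two-thirds across and one-third down within the crop:
x = 0.00 + 2 × 3741.00/3 ≈ 2494; y = 364.36 + 1 × 1603.29/3 ≈ 899.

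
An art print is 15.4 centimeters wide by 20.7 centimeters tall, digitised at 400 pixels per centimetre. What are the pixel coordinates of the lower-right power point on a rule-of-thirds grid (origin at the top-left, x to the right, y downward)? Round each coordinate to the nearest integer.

In pixels the canvas is 15.4 × 400 = 6160 wide and 20.7 × 400 = 8280 tall.
The lower-right point is two-thirds across and two-thirds down:
x = 2 × 6160/3 ≈ 4107; y = 2 × 8280/3 ≈ 5520.

x = 4107 px, y = 5520 px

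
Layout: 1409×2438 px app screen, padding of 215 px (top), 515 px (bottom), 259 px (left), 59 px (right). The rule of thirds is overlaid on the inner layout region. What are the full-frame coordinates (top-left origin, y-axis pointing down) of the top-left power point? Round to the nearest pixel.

Content width = 1409 − 259 − 59 = 1091 px; content height = 2438 − 215 − 515 = 1708 px.
Top-left is one-third across and one-third down within the inner layout region.
x = 259 + 1 × 1091/3 = 259 + 363.67 ≈ 623
y = 215 + 1 × 1708/3 = 215 + 569.33 ≈ 784

x = 623 px, y = 784 px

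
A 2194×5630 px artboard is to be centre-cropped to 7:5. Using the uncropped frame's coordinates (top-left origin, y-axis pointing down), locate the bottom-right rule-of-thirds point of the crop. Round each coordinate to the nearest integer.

x = 1463 px, y = 3076 px

2194/5630 < 7/5, so the 7:5 crop keeps the full width 2194 and trims height to 2194 × 5/7 = 1567.14 px.
Top offset = (5630 − 1567.14)/2 = 2031.43 px; left offset = 0.
Bottom-right is two-thirds across and two-thirds down within the crop:
x = 0.00 + 2 × 2194.00/3 ≈ 1463; y = 2031.43 + 2 × 1567.14/3 ≈ 3076.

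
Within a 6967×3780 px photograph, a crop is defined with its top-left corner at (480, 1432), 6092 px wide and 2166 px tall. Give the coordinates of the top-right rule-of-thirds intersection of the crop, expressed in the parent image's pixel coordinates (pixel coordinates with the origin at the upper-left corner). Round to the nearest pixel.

(4541, 2154)

One third of the crop width 6092 is 2030.67 px.
One third of the crop height 2166 is 722.00 px.
The top-right point is two-thirds across and one-third down within the crop:
x = 480 + 2 × 2030.67 ≈ 4541; y = 1432 + 1 × 722.00 ≈ 2154.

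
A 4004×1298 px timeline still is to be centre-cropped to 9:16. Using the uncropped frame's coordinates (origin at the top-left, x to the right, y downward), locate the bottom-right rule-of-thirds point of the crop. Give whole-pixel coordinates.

x = 2124 px, y = 865 px

4004/1298 > 9/16, so the 9:16 crop keeps the full height 1298 and trims width to 1298 × 9/16 = 730.12 px.
Left offset = (4004 − 730.12)/2 = 1636.94 px; top offset = 0.
Bottom-right is two-thirds across and two-thirds down within the crop:
x = 1636.94 + 2 × 730.12/3 ≈ 2124; y = 0.00 + 2 × 1298.00/3 ≈ 865.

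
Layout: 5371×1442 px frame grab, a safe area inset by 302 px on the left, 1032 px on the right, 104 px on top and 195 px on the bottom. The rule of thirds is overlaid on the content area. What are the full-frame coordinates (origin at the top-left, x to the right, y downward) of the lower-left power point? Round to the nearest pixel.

x = 1648 px, y = 866 px

Content width = 5371 − 302 − 1032 = 4037 px; content height = 1442 − 104 − 195 = 1143 px.
Lower-left is one-third across and two-thirds down within the content area.
x = 302 + 1 × 4037/3 = 302 + 1345.67 ≈ 1648
y = 104 + 2 × 1143/3 = 104 + 762.00 ≈ 866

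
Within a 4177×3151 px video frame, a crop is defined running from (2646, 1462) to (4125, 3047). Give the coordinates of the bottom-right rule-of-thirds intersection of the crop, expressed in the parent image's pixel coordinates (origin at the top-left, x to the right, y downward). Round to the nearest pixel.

Crop width = 4125 − 2646 = 1479 px; one third is 493.00 px.
Crop height = 3047 − 1462 = 1585 px; one third is 528.33 px.
The bottom-right point is two-thirds across and two-thirds down within the crop:
x = 2646 + 2 × 493.00 ≈ 3632; y = 1462 + 2 × 528.33 ≈ 2519.

(3632, 2519)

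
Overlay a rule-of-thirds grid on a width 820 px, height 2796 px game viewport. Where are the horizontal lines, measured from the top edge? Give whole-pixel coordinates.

2796 / 3 = 932, so the horizontal lines sit at one and two thirds of 2796.

y = 932 px and y = 1864 px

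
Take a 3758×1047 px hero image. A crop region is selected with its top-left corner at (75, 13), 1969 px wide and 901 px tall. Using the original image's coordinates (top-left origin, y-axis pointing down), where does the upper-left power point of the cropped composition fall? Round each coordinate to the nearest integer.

One third of the crop width 1969 is 656.33 px.
One third of the crop height 901 is 300.33 px.
The upper-left point is one-third across and one-third down within the crop:
x = 75 + 1 × 656.33 ≈ 731; y = 13 + 1 × 300.33 ≈ 313.

x = 731 px, y = 313 px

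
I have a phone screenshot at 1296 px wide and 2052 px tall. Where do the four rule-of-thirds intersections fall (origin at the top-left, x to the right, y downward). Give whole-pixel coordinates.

One third of 1296 is 432; one third of 2052 is 684.
Vertical third lines at x = 432 and x = 864; horizontal third lines at y = 684 and y = 1368.

(432, 684), (864, 684), (432, 1368), (864, 1368)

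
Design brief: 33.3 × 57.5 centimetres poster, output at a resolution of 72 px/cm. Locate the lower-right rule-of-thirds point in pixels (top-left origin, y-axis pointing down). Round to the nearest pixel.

(1598, 2760)

In pixels the canvas is 33.3 × 72 = 2397.6 wide and 57.5 × 72 = 4140 tall.
The lower-right point is two-thirds across and two-thirds down:
x = 2 × 2397.6/3 ≈ 1598; y = 2 × 4140/3 ≈ 2760.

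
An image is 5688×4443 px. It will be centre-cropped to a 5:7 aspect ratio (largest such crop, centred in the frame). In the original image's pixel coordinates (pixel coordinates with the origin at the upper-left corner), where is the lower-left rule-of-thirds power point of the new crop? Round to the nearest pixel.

5688/4443 > 5/7, so the 5:7 crop keeps the full height 4443 and trims width to 4443 × 5/7 = 3173.57 px.
Left offset = (5688 − 3173.57)/2 = 1257.21 px; top offset = 0.
Lower-left is one-third across and two-thirds down within the crop:
x = 1257.21 + 1 × 3173.57/3 ≈ 2315; y = 0.00 + 2 × 4443.00/3 ≈ 2962.

(2315, 2962)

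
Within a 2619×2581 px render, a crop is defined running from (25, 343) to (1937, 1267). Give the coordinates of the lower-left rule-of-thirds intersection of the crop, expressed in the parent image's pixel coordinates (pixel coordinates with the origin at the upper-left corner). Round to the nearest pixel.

Crop width = 1937 − 25 = 1912 px; one third is 637.33 px.
Crop height = 1267 − 343 = 924 px; one third is 308.00 px.
The lower-left point is one-third across and two-thirds down within the crop:
x = 25 + 1 × 637.33 ≈ 662; y = 343 + 2 × 308.00 ≈ 959.

(662, 959)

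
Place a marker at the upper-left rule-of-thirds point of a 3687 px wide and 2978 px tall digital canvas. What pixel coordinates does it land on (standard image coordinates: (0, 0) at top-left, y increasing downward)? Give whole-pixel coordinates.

x = 1229 px, y = 993 px

The upper-left point sits one-third of the way across and one-third of the way down.
x = 1 × 3687/3 ≈ 1229; y = 1 × 2978/3 ≈ 993.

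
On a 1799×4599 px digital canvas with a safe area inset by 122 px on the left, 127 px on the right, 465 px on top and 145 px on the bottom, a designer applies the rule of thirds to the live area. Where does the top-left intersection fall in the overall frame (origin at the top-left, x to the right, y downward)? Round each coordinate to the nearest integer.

Content width = 1799 − 122 − 127 = 1550 px; content height = 4599 − 465 − 145 = 3989 px.
Top-left is one-third across and one-third down within the live area.
x = 122 + 1 × 1550/3 = 122 + 516.67 ≈ 639
y = 465 + 1 × 3989/3 = 465 + 1329.67 ≈ 1795

(639, 1795)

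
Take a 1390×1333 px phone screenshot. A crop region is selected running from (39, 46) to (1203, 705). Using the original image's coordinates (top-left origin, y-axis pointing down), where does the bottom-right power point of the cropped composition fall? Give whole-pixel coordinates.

(815, 485)

Crop width = 1203 − 39 = 1164 px; one third is 388.00 px.
Crop height = 705 − 46 = 659 px; one third is 219.67 px.
The bottom-right point is two-thirds across and two-thirds down within the crop:
x = 39 + 2 × 388.00 ≈ 815; y = 46 + 2 × 219.67 ≈ 485.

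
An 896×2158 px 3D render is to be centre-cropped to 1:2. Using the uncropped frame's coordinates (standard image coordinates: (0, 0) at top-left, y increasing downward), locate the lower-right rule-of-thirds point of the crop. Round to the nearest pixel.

x = 597 px, y = 1378 px

896/2158 < 1/2, so the 1:2 crop keeps the full width 896 and trims height to 896 × 2/1 = 1792.00 px.
Top offset = (2158 − 1792.00)/2 = 183.00 px; left offset = 0.
Lower-right is two-thirds across and two-thirds down within the crop:
x = 0.00 + 2 × 896.00/3 ≈ 597; y = 183.00 + 2 × 1792.00/3 ≈ 1378.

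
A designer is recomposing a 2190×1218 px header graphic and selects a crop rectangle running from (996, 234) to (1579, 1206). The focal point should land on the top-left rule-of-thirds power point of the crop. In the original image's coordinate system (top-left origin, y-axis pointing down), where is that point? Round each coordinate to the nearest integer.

x = 1190 px, y = 558 px

Crop width = 1579 − 996 = 583 px; one third is 194.33 px.
Crop height = 1206 − 234 = 972 px; one third is 324.00 px.
The top-left point is one-third across and one-third down within the crop:
x = 996 + 1 × 194.33 ≈ 1190; y = 234 + 1 × 324.00 ≈ 558.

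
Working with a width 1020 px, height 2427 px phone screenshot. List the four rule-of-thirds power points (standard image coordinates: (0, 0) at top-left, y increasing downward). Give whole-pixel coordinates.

One third of 1020 is 340; one third of 2427 is 809.
Vertical third lines at x = 340 and x = 680; horizontal third lines at y = 809 and y = 1618.

(340, 809), (680, 809), (340, 1618), (680, 1618)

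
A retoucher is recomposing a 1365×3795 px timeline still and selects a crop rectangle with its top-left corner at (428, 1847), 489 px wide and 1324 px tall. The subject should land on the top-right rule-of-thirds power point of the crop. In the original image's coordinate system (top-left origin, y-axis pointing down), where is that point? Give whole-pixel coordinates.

One third of the crop width 489 is 163.00 px.
One third of the crop height 1324 is 441.33 px.
The top-right point is two-thirds across and one-third down within the crop:
x = 428 + 2 × 163.00 ≈ 754; y = 1847 + 1 × 441.33 ≈ 2288.

(754, 2288)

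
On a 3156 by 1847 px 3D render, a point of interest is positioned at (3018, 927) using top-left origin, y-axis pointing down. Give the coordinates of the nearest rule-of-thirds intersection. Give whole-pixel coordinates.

Third lines: x ∈ {1052, 2104}, y ∈ {616, 1231}.
3018 is closer to x = 2104; 927 is closer to y = 1231.
So the nearest intersection is the lower-right power point.

(2104, 1231)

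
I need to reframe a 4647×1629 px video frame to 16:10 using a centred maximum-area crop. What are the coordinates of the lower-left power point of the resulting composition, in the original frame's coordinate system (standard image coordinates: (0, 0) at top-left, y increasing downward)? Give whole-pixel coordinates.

(1889, 1086)

4647/1629 > 16/10, so the 16:10 crop keeps the full height 1629 and trims width to 1629 × 16/10 = 2606.40 px.
Left offset = (4647 − 2606.40)/2 = 1020.30 px; top offset = 0.
Lower-left is one-third across and two-thirds down within the crop:
x = 1020.30 + 1 × 2606.40/3 ≈ 1889; y = 0.00 + 2 × 1629.00/3 ≈ 1086.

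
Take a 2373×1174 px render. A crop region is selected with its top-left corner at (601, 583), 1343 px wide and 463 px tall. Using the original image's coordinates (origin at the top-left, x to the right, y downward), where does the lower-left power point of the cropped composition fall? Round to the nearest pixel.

(1049, 892)

One third of the crop width 1343 is 447.67 px.
One third of the crop height 463 is 154.33 px.
The lower-left point is one-third across and two-thirds down within the crop:
x = 601 + 1 × 447.67 ≈ 1049; y = 583 + 2 × 154.33 ≈ 892.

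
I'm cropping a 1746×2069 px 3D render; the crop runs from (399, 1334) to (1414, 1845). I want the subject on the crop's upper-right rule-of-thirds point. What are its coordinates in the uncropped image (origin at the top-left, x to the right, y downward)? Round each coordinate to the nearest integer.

(1076, 1504)

Crop width = 1414 − 399 = 1015 px; one third is 338.33 px.
Crop height = 1845 − 1334 = 511 px; one third is 170.33 px.
The upper-right point is two-thirds across and one-third down within the crop:
x = 399 + 2 × 338.33 ≈ 1076; y = 1334 + 1 × 170.33 ≈ 1504.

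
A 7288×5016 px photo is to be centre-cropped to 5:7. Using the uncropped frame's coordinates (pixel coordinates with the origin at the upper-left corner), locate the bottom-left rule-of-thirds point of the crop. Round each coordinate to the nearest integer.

(3047, 3344)

7288/5016 > 5/7, so the 5:7 crop keeps the full height 5016 and trims width to 5016 × 5/7 = 3582.86 px.
Left offset = (7288 − 3582.86)/2 = 1852.57 px; top offset = 0.
Bottom-left is one-third across and two-thirds down within the crop:
x = 1852.57 + 1 × 3582.86/3 ≈ 3047; y = 0.00 + 2 × 5016.00/3 ≈ 3344.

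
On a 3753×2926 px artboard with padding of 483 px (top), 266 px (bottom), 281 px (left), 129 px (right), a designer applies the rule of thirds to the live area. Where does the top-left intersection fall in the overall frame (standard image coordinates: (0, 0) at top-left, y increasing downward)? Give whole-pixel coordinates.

x = 1395 px, y = 1209 px

Content width = 3753 − 281 − 129 = 3343 px; content height = 2926 − 483 − 266 = 2177 px.
Top-left is one-third across and one-third down within the live area.
x = 281 + 1 × 3343/3 = 281 + 1114.33 ≈ 1395
y = 483 + 1 × 2177/3 = 483 + 725.67 ≈ 1209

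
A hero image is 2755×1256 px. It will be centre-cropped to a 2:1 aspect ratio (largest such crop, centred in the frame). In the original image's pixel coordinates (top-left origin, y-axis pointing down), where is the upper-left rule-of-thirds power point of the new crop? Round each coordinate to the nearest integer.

x = 959 px, y = 419 px

2755/1256 > 2/1, so the 2:1 crop keeps the full height 1256 and trims width to 1256 × 2/1 = 2512.00 px.
Left offset = (2755 − 2512.00)/2 = 121.50 px; top offset = 0.
Upper-left is one-third across and one-third down within the crop:
x = 121.50 + 1 × 2512.00/3 ≈ 959; y = 0.00 + 1 × 1256.00/3 ≈ 419.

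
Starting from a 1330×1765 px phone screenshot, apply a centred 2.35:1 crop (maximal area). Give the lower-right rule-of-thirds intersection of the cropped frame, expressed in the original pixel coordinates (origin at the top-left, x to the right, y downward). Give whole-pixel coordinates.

x = 887 px, y = 977 px

1330/1765 < 2.35/1, so the 2.35:1 crop keeps the full width 1330 and trims height to 1330 × 1/2.35 = 565.96 px.
Top offset = (1765 − 565.96)/2 = 599.52 px; left offset = 0.
Lower-right is two-thirds across and two-thirds down within the crop:
x = 0.00 + 2 × 1330.00/3 ≈ 887; y = 599.52 + 2 × 565.96/3 ≈ 977.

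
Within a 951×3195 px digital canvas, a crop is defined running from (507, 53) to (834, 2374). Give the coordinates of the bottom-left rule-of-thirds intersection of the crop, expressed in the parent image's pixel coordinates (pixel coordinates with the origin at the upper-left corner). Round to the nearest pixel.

Crop width = 834 − 507 = 327 px; one third is 109.00 px.
Crop height = 2374 − 53 = 2321 px; one third is 773.67 px.
The bottom-left point is one-third across and two-thirds down within the crop:
x = 507 + 1 × 109.00 ≈ 616; y = 53 + 2 × 773.67 ≈ 1600.

(616, 1600)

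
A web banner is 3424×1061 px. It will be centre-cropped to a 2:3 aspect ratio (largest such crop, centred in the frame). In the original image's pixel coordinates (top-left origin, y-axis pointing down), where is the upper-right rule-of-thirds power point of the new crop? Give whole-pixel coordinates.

3424/1061 > 2/3, so the 2:3 crop keeps the full height 1061 and trims width to 1061 × 2/3 = 707.33 px.
Left offset = (3424 − 707.33)/2 = 1358.33 px; top offset = 0.
Upper-right is two-thirds across and one-third down within the crop:
x = 1358.33 + 2 × 707.33/3 ≈ 1830; y = 0.00 + 1 × 1061.00/3 ≈ 354.

(1830, 354)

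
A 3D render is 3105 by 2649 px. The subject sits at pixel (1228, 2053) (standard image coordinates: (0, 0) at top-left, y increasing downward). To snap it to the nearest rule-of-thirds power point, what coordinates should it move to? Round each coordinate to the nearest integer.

(1035, 1766)

Third lines: x ∈ {1035, 2070}, y ∈ {883, 1766}.
1228 is closer to x = 1035; 2053 is closer to y = 1766.
So the nearest intersection is the lower-left power point.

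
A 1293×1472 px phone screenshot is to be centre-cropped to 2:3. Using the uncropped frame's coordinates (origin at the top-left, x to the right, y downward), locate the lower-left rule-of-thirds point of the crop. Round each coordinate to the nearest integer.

x = 483 px, y = 981 px

1293/1472 > 2/3, so the 2:3 crop keeps the full height 1472 and trims width to 1472 × 2/3 = 981.33 px.
Left offset = (1293 − 981.33)/2 = 155.83 px; top offset = 0.
Lower-left is one-third across and two-thirds down within the crop:
x = 155.83 + 1 × 981.33/3 ≈ 483; y = 0.00 + 2 × 1472.00/3 ≈ 981.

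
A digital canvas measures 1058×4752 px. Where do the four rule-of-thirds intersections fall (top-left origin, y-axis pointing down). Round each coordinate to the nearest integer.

(353, 1584), (705, 1584), (353, 3168), (705, 3168)

One third of 1058 is 352.67; one third of 4752 is 1584.
Vertical third lines at x = 353 and x = 705; horizontal third lines at y = 1584 and y = 3168.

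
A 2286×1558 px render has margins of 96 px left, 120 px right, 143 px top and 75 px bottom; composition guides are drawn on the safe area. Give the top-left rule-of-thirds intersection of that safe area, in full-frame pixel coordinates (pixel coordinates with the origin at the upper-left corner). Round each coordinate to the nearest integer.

x = 786 px, y = 590 px

Content width = 2286 − 96 − 120 = 2070 px; content height = 1558 − 143 − 75 = 1340 px.
Top-left is one-third across and one-third down within the safe area.
x = 96 + 1 × 2070/3 = 96 + 690.00 ≈ 786
y = 143 + 1 × 1340/3 = 143 + 446.67 ≈ 590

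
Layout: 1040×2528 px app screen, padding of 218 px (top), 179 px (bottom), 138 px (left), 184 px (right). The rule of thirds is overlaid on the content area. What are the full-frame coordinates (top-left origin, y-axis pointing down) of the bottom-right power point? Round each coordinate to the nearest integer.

(617, 1639)

Content width = 1040 − 138 − 184 = 718 px; content height = 2528 − 218 − 179 = 2131 px.
Bottom-right is two-thirds across and two-thirds down within the content area.
x = 138 + 2 × 718/3 = 138 + 478.67 ≈ 617
y = 218 + 2 × 2131/3 = 218 + 1420.67 ≈ 1639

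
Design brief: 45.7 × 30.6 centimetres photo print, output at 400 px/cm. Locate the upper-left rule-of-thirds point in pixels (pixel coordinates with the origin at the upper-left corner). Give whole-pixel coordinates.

In pixels the canvas is 45.7 × 400 = 18280 wide and 30.6 × 400 = 12240 tall.
The upper-left point is one-third across and one-third down:
x = 1 × 18280/3 ≈ 6093; y = 1 × 12240/3 ≈ 4080.

x = 6093 px, y = 4080 px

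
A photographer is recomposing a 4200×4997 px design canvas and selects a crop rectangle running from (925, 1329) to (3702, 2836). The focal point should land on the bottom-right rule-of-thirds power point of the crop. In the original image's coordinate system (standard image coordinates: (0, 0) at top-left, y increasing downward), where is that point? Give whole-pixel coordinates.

(2776, 2334)

Crop width = 3702 − 925 = 2777 px; one third is 925.67 px.
Crop height = 2836 − 1329 = 1507 px; one third is 502.33 px.
The bottom-right point is two-thirds across and two-thirds down within the crop:
x = 925 + 2 × 925.67 ≈ 2776; y = 1329 + 2 × 502.33 ≈ 2334.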